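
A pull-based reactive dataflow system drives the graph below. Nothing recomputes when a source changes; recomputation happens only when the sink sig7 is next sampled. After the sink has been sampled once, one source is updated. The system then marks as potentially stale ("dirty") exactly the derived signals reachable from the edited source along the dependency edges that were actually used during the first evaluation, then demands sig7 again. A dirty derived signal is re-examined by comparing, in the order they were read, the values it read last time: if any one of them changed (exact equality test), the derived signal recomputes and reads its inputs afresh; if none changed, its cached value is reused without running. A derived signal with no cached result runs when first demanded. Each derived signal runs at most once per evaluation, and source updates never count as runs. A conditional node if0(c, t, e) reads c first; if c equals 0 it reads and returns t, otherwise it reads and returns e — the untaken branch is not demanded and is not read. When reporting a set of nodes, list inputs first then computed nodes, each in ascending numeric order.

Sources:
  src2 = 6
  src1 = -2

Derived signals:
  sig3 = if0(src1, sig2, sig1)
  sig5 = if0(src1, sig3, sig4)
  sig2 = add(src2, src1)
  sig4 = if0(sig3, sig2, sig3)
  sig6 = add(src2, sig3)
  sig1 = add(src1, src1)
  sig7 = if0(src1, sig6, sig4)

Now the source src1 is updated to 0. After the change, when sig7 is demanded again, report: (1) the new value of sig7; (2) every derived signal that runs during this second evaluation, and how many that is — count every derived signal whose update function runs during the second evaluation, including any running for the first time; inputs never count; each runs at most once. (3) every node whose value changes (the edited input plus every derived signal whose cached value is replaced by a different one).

First evaluation (everything demanded from the output):
  sig1 = add(-2, -2) = -4
  sig3 = if0(src1=-2 -> else branch sig1) = -4
  sig4 = if0(sig3=-4 -> else branch sig3) = -4
  sig7 = if0(src1=-2 -> else branch sig4) = -4

Propagation after the edit:
  sig1: marked dirty but never re-examined — demand shifted away from it.
  sig2: demanded for the first time — runs, produces 6.
  sig3: runs — src1 -2->0; result 6.
  sig4: marked dirty but never re-examined — demand shifted away from it.
  sig6: demanded for the first time — runs, produces 12.
  sig7: runs — src1 -2->0; result 12.

Key observation: a condition flipped, so demand moved to the other branch — sig1, sig4 are never re-examined.

New value of sig7: 12.
Derived signals that run: sig2, sig3, sig6, sig7 — 4 in total.
Values that change: src1, sig3, sig7.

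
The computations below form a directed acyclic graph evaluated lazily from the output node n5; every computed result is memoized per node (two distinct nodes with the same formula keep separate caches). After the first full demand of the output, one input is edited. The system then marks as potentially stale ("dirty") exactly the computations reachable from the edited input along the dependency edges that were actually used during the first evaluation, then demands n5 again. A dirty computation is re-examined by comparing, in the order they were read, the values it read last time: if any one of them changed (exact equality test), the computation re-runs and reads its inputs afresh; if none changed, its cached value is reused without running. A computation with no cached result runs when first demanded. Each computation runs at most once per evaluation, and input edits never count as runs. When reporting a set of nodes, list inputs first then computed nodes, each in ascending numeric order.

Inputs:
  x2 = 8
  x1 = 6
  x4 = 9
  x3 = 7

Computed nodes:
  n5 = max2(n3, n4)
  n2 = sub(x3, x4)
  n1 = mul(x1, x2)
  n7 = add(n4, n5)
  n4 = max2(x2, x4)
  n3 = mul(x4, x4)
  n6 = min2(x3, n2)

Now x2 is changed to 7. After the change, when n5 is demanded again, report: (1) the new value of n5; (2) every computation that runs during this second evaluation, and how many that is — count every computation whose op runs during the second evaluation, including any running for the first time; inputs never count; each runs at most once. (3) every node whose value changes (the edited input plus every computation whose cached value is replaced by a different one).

Demanding n5 again yields 81.
1 computations run: n4.
The nodes whose values change: x2.
Note the absorption at n4: it re-runs yet its value is the same, leaving the output's value untouched.

First demand of the output computes:
  n3 = mul(9, 9) = 81
  n4 = max2(8, 9) = 9
  n5 = max2(81, 9) = 81

After the edit, cleaning proceeds:
  n4: a read changed (x2 8->7) — executes, giving 9 — identical to its old value.
  n5: dirty, but its reads are unchanged (n3 unchanged, n4 unchanged); cached 81 stands.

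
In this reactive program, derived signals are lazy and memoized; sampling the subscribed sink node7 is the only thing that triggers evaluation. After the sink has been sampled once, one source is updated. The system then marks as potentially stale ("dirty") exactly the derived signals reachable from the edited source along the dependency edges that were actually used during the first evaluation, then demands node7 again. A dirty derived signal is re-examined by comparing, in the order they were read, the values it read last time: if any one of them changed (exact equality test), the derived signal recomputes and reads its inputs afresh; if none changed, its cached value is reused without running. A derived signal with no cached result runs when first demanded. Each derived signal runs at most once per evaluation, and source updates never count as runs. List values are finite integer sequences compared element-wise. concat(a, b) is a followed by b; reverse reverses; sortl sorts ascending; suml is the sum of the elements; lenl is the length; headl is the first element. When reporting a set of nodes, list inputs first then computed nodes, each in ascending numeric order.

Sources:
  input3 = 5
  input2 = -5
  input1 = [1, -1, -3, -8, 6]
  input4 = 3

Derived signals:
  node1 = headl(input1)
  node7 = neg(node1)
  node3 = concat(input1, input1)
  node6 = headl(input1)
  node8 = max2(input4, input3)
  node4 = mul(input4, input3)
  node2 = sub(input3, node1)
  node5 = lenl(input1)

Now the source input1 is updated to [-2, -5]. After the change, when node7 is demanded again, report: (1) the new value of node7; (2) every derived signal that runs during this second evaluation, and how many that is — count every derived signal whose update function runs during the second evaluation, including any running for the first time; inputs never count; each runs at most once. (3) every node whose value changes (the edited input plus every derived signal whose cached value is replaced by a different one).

First demand of the output computes:
  node1 = headl([1, -1, -3, -8, 6]) = 1
  node7 = neg(1) = -1

After the edit, cleaning proceeds:
  node1: a read changed (input1 [1, -1, -3, -8, 6]->[-2, -5]) — executes, giving -2.
  node7: a read changed (node1 1->-2) — executes, giving 2.

Demanding node7 again yields 2.
2 derived signals run: node1, node7.
The nodes whose values change: input1, node1, node7.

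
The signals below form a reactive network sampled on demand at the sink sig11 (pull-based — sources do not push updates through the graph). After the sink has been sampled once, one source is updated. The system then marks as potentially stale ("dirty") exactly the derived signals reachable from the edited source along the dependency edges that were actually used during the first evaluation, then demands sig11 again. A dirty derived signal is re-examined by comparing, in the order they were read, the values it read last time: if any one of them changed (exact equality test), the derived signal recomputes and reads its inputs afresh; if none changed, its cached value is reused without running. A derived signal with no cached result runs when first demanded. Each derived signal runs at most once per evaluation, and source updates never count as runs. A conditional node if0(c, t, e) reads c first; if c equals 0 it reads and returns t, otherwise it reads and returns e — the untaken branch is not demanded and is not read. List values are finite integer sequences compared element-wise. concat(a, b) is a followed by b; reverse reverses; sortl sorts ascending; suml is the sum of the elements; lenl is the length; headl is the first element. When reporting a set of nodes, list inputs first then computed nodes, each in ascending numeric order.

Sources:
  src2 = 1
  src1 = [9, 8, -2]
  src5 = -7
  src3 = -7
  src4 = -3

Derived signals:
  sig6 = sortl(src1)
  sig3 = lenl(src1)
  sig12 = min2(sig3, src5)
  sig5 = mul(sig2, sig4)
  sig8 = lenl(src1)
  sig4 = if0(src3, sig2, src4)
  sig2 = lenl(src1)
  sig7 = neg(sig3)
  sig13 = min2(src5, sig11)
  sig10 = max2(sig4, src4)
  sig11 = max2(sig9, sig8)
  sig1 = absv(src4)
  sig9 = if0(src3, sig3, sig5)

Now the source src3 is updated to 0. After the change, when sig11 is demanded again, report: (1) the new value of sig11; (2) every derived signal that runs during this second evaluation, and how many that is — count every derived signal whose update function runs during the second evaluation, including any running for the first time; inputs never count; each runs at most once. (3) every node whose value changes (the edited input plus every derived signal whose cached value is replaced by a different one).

Initial pass — values computed on the first demand:
  sig2 = lenl([9, 8, -2]) = 3
  sig4 = if0(src3=-7 -> else branch src4) = -3
  sig5 = mul(3, -3) = -9
  sig8 = lenl([9, 8, -2]) = 3
  sig9 = if0(src3=-7 -> else branch sig5) = -9
  sig11 = max2(-9, 3) = 3

Second demand — change propagation:
  sig3: newly demanded (no cache) — executes and yields 3.
  sig4: dirty yet unreached — the second evaluation never asks for it.
  sig5: dirty yet unreached — the second evaluation never asks for it.
  sig9: re-runs because src3 -7->0; new result 3.
  sig11: re-runs because sig9 -9->3; new result 3 (unchanged).

The important point: the flipped condition redirects demand; sig4, sig5 are left stale, never re-checked.

sig11 now evaluates to 3.
Run set: sig3, sig9, sig11 (3 run).
Changed values: src3, sig9.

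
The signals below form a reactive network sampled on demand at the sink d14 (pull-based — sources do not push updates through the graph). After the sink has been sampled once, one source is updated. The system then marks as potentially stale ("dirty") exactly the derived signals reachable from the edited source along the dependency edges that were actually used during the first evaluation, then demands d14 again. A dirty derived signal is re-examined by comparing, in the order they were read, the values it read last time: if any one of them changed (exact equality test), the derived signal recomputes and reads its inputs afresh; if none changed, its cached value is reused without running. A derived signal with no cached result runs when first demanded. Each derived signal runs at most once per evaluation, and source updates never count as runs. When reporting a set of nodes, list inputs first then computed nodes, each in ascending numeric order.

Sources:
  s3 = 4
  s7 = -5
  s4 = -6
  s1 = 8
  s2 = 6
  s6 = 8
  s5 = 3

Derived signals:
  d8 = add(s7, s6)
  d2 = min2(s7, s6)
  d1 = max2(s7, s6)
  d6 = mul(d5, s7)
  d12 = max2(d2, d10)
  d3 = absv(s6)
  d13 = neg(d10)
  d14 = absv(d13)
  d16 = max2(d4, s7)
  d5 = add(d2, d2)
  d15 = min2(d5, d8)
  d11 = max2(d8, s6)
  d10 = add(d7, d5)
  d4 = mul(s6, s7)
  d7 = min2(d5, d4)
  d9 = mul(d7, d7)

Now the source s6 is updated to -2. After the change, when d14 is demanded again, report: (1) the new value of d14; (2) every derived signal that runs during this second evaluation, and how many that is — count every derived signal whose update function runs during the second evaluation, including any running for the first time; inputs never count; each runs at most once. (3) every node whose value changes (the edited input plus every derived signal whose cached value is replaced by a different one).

d14 now evaluates to 20.
Run set: d2, d4, d7, d10, d13, d14 (6 run).
Changed values: s6, d4, d7, d10, d13, d14.
The important point: at d5 every value read last time is unchanged, so the dirty flag clears without a run.

Initial pass — values computed on the first demand:
  d2 = min2(-5, 8) = -5
  d4 = mul(8, -5) = -40
  d5 = add(-5, -5) = -10
  d7 = min2(-10, -40) = -40
  d10 = add(-40, -10) = -50
  d13 = neg(-50) = 50
  d14 = absv(50) = 50

Second demand — change propagation:
  d2: re-runs because s6 8->-2; new result -5 (unchanged).
  d4: re-runs because s6 8->-2; new result 10.
  d5: re-examined; everything it read last time is the same (d2 unchanged, d2 unchanged) — cache -10 kept, no run.
  d7: re-runs because d4 -40->10; new result -10.
  d10: re-runs because d7 -40->-10; new result -20.
  d13: re-runs because d10 -50->-20; new result 20.
  d14: re-runs because d13 50->20; new result 20.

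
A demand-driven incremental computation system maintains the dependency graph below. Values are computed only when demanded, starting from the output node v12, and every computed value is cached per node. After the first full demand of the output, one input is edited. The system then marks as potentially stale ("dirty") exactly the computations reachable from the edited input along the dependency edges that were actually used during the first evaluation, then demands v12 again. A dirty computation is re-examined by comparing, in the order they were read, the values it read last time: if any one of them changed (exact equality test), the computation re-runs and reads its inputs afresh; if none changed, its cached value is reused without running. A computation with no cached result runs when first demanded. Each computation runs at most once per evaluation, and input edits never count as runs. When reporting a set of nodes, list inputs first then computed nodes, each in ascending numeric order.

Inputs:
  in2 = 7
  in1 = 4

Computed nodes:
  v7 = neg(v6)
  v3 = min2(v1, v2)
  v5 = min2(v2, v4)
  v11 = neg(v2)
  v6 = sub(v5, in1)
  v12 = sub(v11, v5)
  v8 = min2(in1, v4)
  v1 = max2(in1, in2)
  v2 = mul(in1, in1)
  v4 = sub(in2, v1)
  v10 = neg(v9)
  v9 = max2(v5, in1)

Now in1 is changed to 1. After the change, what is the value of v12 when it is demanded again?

New value of v12: -1.
Key observation: the cutoff stops propagation at v4 — its inputs' values are unchanged, so it reuses its cache.

First evaluation (everything demanded from the output):
  v1 = max2(4, 7) = 7
  v2 = mul(4, 4) = 16
  v4 = sub(7, 7) = 0
  v5 = min2(16, 0) = 0
  v11 = neg(16) = -16
  v12 = sub(-16, 0) = -16

Propagation after the edit:
  v1: runs — in1 4->1; result 7 (same value as before).
  v2: runs — in1 4->1; in1 4->1; result 1.
  v4: checked — values it read are unchanged (in2 unchanged, v1 unchanged); reused cached 0 without running.
  v5: runs — v2 16->1; result 0 (same value as before).
  v11: runs — v2 16->1; result -1.
  v12: runs — v11 -16->-1; result -1.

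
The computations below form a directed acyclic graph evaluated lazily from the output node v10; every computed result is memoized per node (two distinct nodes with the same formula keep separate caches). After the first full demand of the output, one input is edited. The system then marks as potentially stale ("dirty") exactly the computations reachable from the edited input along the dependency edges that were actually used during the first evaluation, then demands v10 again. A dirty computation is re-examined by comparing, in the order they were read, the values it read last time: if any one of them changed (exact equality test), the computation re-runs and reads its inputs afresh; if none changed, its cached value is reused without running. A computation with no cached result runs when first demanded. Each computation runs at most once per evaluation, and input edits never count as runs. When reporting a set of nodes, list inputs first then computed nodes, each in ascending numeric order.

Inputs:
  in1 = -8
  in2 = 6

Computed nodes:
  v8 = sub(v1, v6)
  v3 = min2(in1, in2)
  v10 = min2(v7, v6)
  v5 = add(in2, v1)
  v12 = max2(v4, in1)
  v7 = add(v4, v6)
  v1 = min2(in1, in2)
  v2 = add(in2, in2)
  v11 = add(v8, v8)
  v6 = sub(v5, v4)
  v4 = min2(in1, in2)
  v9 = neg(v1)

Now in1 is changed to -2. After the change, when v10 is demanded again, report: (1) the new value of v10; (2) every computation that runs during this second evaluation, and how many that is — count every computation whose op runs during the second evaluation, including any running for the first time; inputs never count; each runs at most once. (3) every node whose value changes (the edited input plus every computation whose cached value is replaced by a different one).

First demand of the output computes:
  v1 = min2(-8, 6) = -8
  v4 = min2(-8, 6) = -8
  v5 = add(6, -8) = -2
  v6 = sub(-2, -8) = 6
  v7 = add(-8, 6) = -2
  v10 = min2(-2, 6) = -2

After the edit, cleaning proceeds:
  v1: a read changed (in1 -8->-2) — executes, giving -2.
  v4: a read changed (in1 -8->-2) — executes, giving -2.
  v5: a read changed (v1 -8->-2) — executes, giving 4.
  v6: a read changed (v5 -2->4; v4 -8->-2) — executes, giving 6 — identical to its old value.
  v7: a read changed (v4 -8->-2) — executes, giving 4.
  v10: a read changed (v7 -2->4) — executes, giving 4.

Demanding v10 again yields 4.
6 computations run: v1, v4, v5, v6, v7, v10.
The nodes whose values change: in1, v1, v4, v5, v7, v10.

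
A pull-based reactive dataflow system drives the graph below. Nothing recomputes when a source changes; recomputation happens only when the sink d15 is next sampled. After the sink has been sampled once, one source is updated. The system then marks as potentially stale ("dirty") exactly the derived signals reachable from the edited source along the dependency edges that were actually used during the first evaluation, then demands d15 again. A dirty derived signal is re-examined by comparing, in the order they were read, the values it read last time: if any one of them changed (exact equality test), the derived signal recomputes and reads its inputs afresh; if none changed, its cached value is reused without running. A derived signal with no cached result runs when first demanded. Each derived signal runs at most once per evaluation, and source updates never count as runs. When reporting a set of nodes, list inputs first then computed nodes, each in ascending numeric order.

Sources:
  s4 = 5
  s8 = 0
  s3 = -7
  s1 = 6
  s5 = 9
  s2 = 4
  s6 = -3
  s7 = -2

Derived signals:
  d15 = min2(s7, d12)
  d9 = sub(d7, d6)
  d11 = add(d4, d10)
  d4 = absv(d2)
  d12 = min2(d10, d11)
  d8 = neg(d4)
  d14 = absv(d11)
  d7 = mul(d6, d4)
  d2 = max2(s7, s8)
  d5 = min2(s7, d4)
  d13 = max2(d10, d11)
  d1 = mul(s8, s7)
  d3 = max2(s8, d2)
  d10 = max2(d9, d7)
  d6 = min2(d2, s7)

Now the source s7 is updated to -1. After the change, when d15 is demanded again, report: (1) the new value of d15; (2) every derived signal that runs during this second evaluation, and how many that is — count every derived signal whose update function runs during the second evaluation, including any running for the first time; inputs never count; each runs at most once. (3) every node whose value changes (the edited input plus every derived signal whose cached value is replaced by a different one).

First evaluation (everything demanded from the output):
  d2 = max2(-2, 0) = 0
  d4 = absv(0) = 0
  d6 = min2(0, -2) = -2
  d7 = mul(-2, 0) = 0
  d9 = sub(0, -2) = 2
  d10 = max2(2, 0) = 2
  d11 = add(0, 2) = 2
  d12 = min2(2, 2) = 2
  d15 = min2(-2, 2) = -2

Propagation after the edit:
  d2: runs — s7 -2->-1; result 0 (same value as before).
  d4: checked — values it read are unchanged (d2 unchanged); reused cached 0 without running.
  d6: runs — s7 -2->-1; result -1.
  d7: runs — d6 -2->-1; result 0 (same value as before).
  d9: runs — d6 -2->-1; result 1.
  d10: runs — d9 2->1; result 1.
  d11: runs — d10 2->1; result 1.
  d12: runs — d10 2->1; d11 2->1; result 1.
  d15: runs — s7 -2->-1; d12 2->1; result -1.

Key observation: the cutoff stops propagation at d4 — its inputs' values are unchanged, so it reuses its cache.

New value of d15: -1.
Derived signals that run: d2, d6, d7, d9, d10, d11, d12, d15 — 8 in total.
Values that change: s7, d6, d9, d10, d11, d12, d15.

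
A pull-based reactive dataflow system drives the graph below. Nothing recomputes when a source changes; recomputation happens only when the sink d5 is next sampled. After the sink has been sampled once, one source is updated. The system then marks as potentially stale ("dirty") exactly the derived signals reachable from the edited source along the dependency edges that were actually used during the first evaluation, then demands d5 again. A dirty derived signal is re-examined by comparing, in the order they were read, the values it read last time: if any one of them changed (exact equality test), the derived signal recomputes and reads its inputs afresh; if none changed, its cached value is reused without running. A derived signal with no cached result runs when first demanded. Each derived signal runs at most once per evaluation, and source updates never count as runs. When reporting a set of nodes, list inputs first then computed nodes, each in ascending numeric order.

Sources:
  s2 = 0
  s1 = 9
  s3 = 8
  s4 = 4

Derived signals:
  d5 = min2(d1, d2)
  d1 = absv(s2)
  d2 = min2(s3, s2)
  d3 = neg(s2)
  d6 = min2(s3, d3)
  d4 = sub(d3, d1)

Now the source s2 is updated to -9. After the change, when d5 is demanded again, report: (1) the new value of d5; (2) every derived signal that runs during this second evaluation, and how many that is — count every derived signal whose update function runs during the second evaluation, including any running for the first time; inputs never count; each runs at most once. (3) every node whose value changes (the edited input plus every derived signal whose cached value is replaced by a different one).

First evaluation (everything demanded from the output):
  d1 = absv(0) = 0
  d2 = min2(8, 0) = 0
  d5 = min2(0, 0) = 0

Propagation after the edit:
  d1: runs — s2 0->-9; result 9.
  d2: runs — s2 0->-9; result -9.
  d5: runs — d1 0->9; d2 0->-9; result -9.

New value of d5: -9.
Derived signals that run: d1, d2, d5 — 3 in total.
Values that change: s2, d1, d2, d5.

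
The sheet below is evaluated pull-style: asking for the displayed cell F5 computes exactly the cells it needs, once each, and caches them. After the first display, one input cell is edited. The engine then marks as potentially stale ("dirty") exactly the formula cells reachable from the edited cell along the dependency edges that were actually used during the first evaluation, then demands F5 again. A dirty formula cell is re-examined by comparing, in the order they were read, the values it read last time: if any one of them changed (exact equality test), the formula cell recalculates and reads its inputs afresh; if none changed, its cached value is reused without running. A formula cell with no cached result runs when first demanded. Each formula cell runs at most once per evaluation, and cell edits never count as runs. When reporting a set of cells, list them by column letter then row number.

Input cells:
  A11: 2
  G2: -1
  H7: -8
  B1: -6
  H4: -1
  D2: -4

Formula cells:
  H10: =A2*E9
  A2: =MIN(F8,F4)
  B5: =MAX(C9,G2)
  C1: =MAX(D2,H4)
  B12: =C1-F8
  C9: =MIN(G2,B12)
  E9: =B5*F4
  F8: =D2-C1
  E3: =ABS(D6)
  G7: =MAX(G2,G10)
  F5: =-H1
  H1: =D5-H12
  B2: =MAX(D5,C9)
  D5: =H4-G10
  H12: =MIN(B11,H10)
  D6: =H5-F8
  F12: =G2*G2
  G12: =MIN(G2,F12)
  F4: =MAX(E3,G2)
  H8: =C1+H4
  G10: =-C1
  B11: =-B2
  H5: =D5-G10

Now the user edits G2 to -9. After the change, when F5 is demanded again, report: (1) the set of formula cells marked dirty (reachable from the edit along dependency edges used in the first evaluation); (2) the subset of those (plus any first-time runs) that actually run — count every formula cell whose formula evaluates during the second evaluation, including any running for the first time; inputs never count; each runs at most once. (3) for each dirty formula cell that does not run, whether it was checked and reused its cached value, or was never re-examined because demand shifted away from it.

First demand of the output computes:
  C1 = MAX(-4, -1) = -1
  F8 = -4 - -1 = -3
  B12 = -1 - -3 = 2
  C9 = MIN(-1, 2) = -1
  B5 = MAX(-1, -1) = -1
  G10 = -(-1) = 1
  D5 = -1 - 1 = -2
  B2 = MAX(-2, -1) = -1
  B11 = -(-1) = 1
  H5 = -2 - 1 = -3
  D6 = -3 - -3 = 0
  E3 = ABS(0) = 0
  F4 = MAX(0, -1) = 0
  A2 = MIN(-3, 0) = -3
  E9 = -1 * 0 = 0
  H10 = -3 * 0 = 0
  H12 = MIN(1, 0) = 0
  H1 = -2 - 0 = -2
  F5 = -(-2) = 2

After the edit, cleaning proceeds:
  C9: a read changed (G2 -1->-9) — executes, giving -9.
  B2: a read changed (C9 -1->-9) — executes, giving -2.
  B5: a read changed (C9 -1->-9; G2 -1->-9) — executes, giving -9.
  B11: a read changed (B2 -1->-2) — executes, giving 2.
  F4: a read changed (G2 -1->-9) — executes, giving 0 — identical to its old value.
  A2: dirty, but its reads are unchanged (F8 unchanged, F4 unchanged); cached -3 stands.
  E9: a read changed (B5 -1->-9) — executes, giving 0 — identical to its old value.
  H10: dirty, but its reads are unchanged (A2 unchanged, E9 unchanged); cached 0 stands.
  H12: a read changed (B11 1->2) — executes, giving 0 — identical to its old value.
  H1: dirty, but its reads are unchanged (D5 unchanged, H12 unchanged); cached -2 stands.
  F5: dirty, but its reads are unchanged (H1 unchanged); cached 2 stands.

Note where the cutoff bites: A2 is checked, finds nothing changed, and keeps its cache.

The edit dirties: A2, B2, B5, B11, C9, E9, F4, F5, H1, H10, H12.
7 formula cells run: B2, B5, B11, C9, E9, F4, H12.
Cache hits after checking: A2, F5, H1, H10.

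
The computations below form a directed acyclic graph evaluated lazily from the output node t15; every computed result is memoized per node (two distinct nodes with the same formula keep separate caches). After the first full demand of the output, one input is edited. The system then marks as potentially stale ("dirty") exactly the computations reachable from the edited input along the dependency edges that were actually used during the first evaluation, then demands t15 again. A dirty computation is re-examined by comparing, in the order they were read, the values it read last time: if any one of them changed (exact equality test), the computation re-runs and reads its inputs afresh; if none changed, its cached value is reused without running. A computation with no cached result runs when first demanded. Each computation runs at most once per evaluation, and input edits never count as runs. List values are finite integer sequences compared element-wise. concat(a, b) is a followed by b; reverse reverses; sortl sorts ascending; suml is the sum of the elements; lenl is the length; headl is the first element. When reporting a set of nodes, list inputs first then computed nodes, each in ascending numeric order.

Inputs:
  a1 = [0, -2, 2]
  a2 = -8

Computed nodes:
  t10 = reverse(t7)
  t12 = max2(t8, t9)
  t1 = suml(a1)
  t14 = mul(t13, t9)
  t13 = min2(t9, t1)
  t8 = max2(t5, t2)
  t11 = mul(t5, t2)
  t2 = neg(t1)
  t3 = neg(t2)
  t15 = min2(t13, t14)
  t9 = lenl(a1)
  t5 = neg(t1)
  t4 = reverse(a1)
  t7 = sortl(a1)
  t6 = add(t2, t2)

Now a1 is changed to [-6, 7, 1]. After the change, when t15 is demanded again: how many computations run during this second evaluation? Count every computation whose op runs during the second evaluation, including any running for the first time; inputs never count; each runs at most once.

First demand of the output computes:
  t1 = suml([0, -2, 2]) = 0
  t9 = lenl([0, -2, 2]) = 3
  t13 = min2(3, 0) = 0
  t14 = mul(0, 3) = 0
  t15 = min2(0, 0) = 0

After the edit, cleaning proceeds:
  t1: a read changed (a1 [0, -2, 2]->[-6, 7, 1]) — executes, giving 2.
  t9: a read changed (a1 [0, -2, 2]->[-6, 7, 1]) — executes, giving 3 — identical to its old value.
  t13: a read changed (t1 0->2) — executes, giving 2.
  t14: a read changed (t13 0->2) — executes, giving 6.
  t15: a read changed (t13 0->2; t14 0->6) — executes, giving 2.

5 computations run: t1, t9, t13, t14, t15.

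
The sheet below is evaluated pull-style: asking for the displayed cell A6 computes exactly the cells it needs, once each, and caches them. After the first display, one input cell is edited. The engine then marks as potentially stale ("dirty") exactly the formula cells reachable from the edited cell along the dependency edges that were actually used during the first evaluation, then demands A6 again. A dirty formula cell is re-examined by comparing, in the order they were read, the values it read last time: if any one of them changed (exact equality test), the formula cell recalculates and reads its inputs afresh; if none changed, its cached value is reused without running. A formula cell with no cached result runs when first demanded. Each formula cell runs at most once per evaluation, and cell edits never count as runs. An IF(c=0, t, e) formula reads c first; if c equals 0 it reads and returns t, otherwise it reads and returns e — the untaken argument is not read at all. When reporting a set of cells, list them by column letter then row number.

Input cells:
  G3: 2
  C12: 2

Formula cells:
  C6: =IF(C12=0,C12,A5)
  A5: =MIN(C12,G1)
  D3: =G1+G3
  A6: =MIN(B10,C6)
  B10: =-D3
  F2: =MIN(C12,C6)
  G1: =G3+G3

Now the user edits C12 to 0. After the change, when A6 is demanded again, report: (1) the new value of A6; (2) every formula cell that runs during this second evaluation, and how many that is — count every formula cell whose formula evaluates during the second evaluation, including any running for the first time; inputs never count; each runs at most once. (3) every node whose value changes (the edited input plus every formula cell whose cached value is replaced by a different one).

First demand of the output computes:
  G1 = 2 + 2 = 4
  A5 = MIN(2, 4) = 2
  C6 = IF(C12=0: C12=2 -> else branch A5) = 2
  D3 = 4 + 2 = 6
  B10 = -(6) = -6
  A6 = MIN(-6, 2) = -6

After the edit, cleaning proceeds:
  A5: stays stale; no demand reaches it after the flip.
  C6: a read changed (C12 2->0) — executes, giving 0.
  A6: a read changed (C6 2->0) — executes, giving -6 — identical to its old value.

Note the branch switch — demand abandons A5, which is never re-examined.

Demanding A6 again yields -6.
2 formula cells run: A6, C6.
The nodes whose values change: C6, C12.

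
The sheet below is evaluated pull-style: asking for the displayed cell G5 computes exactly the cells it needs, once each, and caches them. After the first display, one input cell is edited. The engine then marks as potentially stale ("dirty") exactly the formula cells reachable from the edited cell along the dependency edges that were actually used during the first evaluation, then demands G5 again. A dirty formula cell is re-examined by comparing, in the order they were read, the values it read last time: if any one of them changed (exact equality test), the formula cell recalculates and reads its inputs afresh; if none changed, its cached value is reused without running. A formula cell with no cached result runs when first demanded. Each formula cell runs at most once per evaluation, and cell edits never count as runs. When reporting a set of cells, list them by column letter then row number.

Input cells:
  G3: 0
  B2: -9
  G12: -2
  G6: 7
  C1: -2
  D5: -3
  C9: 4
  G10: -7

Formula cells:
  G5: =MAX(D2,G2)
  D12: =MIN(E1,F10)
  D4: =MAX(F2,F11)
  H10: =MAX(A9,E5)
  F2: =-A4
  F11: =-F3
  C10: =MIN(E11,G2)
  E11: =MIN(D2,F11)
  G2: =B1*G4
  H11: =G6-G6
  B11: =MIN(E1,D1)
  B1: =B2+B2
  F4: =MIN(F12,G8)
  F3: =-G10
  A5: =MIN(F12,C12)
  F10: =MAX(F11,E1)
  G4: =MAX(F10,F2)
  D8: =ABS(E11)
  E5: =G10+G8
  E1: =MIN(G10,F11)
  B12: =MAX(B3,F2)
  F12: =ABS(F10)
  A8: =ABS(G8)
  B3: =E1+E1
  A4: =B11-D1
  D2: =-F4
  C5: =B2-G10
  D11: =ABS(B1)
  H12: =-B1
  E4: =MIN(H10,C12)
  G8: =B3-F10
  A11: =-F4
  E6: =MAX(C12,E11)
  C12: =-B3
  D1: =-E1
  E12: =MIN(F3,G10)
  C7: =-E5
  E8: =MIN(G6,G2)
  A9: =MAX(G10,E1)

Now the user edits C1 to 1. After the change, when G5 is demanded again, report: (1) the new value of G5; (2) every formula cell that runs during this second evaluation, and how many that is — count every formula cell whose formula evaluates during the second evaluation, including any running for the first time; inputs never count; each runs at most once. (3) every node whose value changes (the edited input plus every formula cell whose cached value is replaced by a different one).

First demand of the output computes:
  B1 = -9 + -9 = -18
  F3 = -(-7) = 7
  F11 = -(7) = -7
  E1 = MIN(-7, -7) = -7
  B3 = -7 + -7 = -14
  D1 = -(-7) = 7
  B11 = MIN(-7, 7) = -7
  A4 = -7 - 7 = -14
  F2 = -(-14) = 14
  F10 = MAX(-7, -7) = -7
  F12 = ABS(-7) = 7
  G4 = MAX(-7, 14) = 14
  G2 = -18 * 14 = -252
  G8 = -14 - -7 = -7
  F4 = MIN(7, -7) = -7
  D2 = -(-7) = 7
  G5 = MAX(7, -252) = 7

After the edit, cleaning proceeds:
  no node depends on C1 at all; the second demand re-runs nothing.

Note the shortcut — nothing in the graph depends on C1 at all, so no recomputation happens.

Demanding G5 again yields 7.
0 formula cells run: none.
The nodes whose values change: C1.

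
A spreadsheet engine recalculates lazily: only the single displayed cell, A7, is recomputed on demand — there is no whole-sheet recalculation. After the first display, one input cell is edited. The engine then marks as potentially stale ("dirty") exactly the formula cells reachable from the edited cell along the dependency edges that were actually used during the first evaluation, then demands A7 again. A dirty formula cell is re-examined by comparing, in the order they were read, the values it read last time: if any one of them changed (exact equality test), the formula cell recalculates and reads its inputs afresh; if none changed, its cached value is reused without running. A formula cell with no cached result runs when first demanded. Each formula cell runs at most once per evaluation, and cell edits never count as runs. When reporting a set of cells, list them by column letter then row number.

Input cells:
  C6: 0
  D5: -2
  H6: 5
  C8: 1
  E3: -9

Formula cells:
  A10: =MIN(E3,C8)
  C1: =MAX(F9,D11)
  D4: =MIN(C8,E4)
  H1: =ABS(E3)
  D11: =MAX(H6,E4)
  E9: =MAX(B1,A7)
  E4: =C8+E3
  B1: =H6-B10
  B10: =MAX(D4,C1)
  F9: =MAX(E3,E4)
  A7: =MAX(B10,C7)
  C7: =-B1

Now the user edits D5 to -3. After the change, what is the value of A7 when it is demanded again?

First evaluation (everything demanded from the output):
  E4 = 1 + -9 = -8
  D4 = MIN(1, -8) = -8
  D11 = MAX(5, -8) = 5
  F9 = MAX(-9, -8) = -8
  C1 = MAX(-8, 5) = 5
  B10 = MAX(-8, 5) = 5
  B1 = 5 - 5 = 0
  C7 = -(0) = 0
  A7 = MAX(5, 0) = 5

Propagation after the edit:
  D5 feeds no computation that the output demands — nothing is marked dirty and nothing runs.

Key observation: D5 is never demanded by the output, so the edit triggers no recomputation at all.

New value of A7: 5.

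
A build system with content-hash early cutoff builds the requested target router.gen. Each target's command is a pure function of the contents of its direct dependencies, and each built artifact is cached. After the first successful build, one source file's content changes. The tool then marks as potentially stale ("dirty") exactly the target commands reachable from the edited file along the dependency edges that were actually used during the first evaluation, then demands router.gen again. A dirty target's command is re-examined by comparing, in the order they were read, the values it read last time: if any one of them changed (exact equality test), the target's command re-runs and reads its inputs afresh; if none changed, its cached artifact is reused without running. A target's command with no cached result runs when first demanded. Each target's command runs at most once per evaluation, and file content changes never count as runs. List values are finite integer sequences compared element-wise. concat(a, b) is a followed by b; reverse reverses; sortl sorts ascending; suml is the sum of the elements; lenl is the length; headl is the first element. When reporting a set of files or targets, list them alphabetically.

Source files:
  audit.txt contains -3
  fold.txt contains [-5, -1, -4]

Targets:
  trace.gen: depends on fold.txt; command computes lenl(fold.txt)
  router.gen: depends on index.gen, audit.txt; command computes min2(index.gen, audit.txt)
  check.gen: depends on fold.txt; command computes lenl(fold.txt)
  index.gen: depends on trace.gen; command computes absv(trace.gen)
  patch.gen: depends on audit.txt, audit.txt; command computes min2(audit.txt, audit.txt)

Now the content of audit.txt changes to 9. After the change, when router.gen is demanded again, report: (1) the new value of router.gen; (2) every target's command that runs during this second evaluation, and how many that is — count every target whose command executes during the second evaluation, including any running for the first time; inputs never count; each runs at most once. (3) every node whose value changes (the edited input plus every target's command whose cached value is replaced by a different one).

First evaluation (everything demanded from the output):
  trace.gen = lenl([-5, -1, -4]) = 3
  index.gen = absv(3) = 3
  router.gen = min2(3, -3) = -3

Propagation after the edit:
  router.gen: runs — audit.txt -3->9; result 3.

New value of router.gen: 3.
Target commands that run: router.gen — 1 in total.
Values that change: audit.txt, router.gen.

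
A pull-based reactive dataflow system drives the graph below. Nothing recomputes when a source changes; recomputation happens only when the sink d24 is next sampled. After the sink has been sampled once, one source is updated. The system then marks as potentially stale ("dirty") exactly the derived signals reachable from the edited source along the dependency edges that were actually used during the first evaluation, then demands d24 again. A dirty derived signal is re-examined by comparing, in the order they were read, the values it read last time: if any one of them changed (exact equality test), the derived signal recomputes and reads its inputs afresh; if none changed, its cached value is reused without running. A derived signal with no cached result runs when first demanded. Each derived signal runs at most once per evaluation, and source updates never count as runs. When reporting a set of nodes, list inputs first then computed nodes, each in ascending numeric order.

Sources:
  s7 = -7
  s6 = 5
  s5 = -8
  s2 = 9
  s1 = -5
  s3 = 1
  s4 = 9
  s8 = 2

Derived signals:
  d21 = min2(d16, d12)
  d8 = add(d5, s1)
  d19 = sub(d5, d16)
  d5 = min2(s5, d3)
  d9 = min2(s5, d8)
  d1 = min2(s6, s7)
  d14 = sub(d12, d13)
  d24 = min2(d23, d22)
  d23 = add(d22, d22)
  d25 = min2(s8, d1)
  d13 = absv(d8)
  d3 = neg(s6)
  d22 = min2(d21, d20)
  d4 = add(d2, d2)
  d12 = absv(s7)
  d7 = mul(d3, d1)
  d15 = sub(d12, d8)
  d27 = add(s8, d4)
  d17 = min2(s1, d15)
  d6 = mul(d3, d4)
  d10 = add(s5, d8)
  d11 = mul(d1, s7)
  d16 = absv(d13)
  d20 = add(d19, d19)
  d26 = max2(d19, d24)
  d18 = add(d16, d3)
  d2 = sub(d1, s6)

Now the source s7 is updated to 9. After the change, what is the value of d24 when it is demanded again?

First evaluation (everything demanded from the output):
  d3 = neg(5) = -5
  d5 = min2(-8, -5) = -8
  d8 = add(-8, -5) = -13
  d12 = absv(-7) = 7
  d13 = absv(-13) = 13
  d16 = absv(13) = 13
  d19 = sub(-8, 13) = -21
  d20 = add(-21, -21) = -42
  d21 = min2(13, 7) = 7
  d22 = min2(7, -42) = -42
  d23 = add(-42, -42) = -84
  d24 = min2(-84, -42) = -84

Propagation after the edit:
  d12: runs — s7 -7->9; result 9.
  d21: runs — d12 7->9; result 9.
  d22: runs — d21 7->9; result -42 (same value as before).
  d23: checked — values it read are unchanged (d22 unchanged, d22 unchanged); reused cached -84 without running.
  d24: checked — values it read are unchanged (d23 unchanged, d22 unchanged); reused cached -84 without running.

Key observation: the change is absorbed at d22 — it re-runs but produces the same value, and the output's value is unchanged.

New value of d24: -84.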